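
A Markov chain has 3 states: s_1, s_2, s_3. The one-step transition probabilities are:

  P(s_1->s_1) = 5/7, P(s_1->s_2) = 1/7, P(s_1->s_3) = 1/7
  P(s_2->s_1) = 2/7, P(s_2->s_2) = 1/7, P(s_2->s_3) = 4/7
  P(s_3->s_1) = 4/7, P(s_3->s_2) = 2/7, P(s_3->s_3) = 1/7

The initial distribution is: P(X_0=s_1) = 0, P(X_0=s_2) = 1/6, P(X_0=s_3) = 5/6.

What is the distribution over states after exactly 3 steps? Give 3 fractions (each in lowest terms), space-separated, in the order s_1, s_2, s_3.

Answer: 207/343 123/686 149/686

Derivation:
Propagating the distribution step by step (d_{t+1} = d_t * P):
d_0 = (s_1=0, s_2=1/6, s_3=5/6)
  d_1[s_1] = 0*5/7 + 1/6*2/7 + 5/6*4/7 = 11/21
  d_1[s_2] = 0*1/7 + 1/6*1/7 + 5/6*2/7 = 11/42
  d_1[s_3] = 0*1/7 + 1/6*4/7 + 5/6*1/7 = 3/14
d_1 = (s_1=11/21, s_2=11/42, s_3=3/14)
  d_2[s_1] = 11/21*5/7 + 11/42*2/7 + 3/14*4/7 = 4/7
  d_2[s_2] = 11/21*1/7 + 11/42*1/7 + 3/14*2/7 = 17/98
  d_2[s_3] = 11/21*1/7 + 11/42*4/7 + 3/14*1/7 = 25/98
d_2 = (s_1=4/7, s_2=17/98, s_3=25/98)
  d_3[s_1] = 4/7*5/7 + 17/98*2/7 + 25/98*4/7 = 207/343
  d_3[s_2] = 4/7*1/7 + 17/98*1/7 + 25/98*2/7 = 123/686
  d_3[s_3] = 4/7*1/7 + 17/98*4/7 + 25/98*1/7 = 149/686
d_3 = (s_1=207/343, s_2=123/686, s_3=149/686)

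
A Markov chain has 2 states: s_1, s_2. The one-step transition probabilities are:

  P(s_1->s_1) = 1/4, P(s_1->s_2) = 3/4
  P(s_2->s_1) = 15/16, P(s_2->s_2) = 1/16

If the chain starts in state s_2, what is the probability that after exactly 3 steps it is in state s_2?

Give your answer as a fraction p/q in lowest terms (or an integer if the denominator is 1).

Answer: 1081/4096

Derivation:
Computing P^3 by repeated multiplication:
P^1 =
  s_1: [1/4, 3/4]
  s_2: [15/16, 1/16]
P^2 =
  s_1: [49/64, 15/64]
  s_2: [75/256, 181/256]
P^3 =
  s_1: [421/1024, 603/1024]
  s_2: [3015/4096, 1081/4096]

(P^3)[s_2 -> s_2] = 1081/4096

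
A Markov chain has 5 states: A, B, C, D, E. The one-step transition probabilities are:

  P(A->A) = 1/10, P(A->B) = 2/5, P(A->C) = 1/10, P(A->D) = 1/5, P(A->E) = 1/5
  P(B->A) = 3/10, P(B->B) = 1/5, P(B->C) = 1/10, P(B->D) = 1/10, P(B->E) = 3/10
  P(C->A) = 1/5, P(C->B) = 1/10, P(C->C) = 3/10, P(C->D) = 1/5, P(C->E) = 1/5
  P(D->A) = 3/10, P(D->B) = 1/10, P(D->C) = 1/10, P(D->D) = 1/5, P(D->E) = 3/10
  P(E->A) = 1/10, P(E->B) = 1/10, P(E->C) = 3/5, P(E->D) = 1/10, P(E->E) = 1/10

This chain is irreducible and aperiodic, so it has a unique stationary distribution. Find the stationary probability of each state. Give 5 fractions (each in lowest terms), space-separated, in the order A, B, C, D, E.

The stationary distribution satisfies pi = pi * P, i.e.:
  pi_A = 1/10*pi_A + 3/10*pi_B + 1/5*pi_C + 3/10*pi_D + 1/10*pi_E
  pi_B = 2/5*pi_A + 1/5*pi_B + 1/10*pi_C + 1/10*pi_D + 1/10*pi_E
  pi_C = 1/10*pi_A + 1/10*pi_B + 3/10*pi_C + 1/10*pi_D + 3/5*pi_E
  pi_D = 1/5*pi_A + 1/10*pi_B + 1/5*pi_C + 1/5*pi_D + 1/10*pi_E
  pi_E = 1/5*pi_A + 3/10*pi_B + 1/5*pi_C + 3/10*pi_D + 1/10*pi_E
with normalization: pi_A + pi_B + pi_C + pi_D + pi_E = 1.

Using the first 4 balance equations plus normalization, the linear system A*pi = b is:
  [-9/10, 3/10, 1/5, 3/10, 1/10] . pi = 0
  [2/5, -4/5, 1/10, 1/10, 1/10] . pi = 0
  [1/10, 1/10, -7/10, 1/10, 3/5] . pi = 0
  [1/5, 1/10, 1/5, -4/5, 1/10] . pi = 0
  [1, 1, 1, 1, 1] . pi = 1

Solving yields:
  pi_A = 230/1191
  pi_B = 209/1191
  pi_C = 307/1191
  pi_D = 64/397
  pi_E = 253/1191

Verification (pi * P):
  230/1191*1/10 + 209/1191*3/10 + 307/1191*1/5 + 64/397*3/10 + 253/1191*1/10 = 230/1191 = pi_A  (ok)
  230/1191*2/5 + 209/1191*1/5 + 307/1191*1/10 + 64/397*1/10 + 253/1191*1/10 = 209/1191 = pi_B  (ok)
  230/1191*1/10 + 209/1191*1/10 + 307/1191*3/10 + 64/397*1/10 + 253/1191*3/5 = 307/1191 = pi_C  (ok)
  230/1191*1/5 + 209/1191*1/10 + 307/1191*1/5 + 64/397*1/5 + 253/1191*1/10 = 64/397 = pi_D  (ok)
  230/1191*1/5 + 209/1191*3/10 + 307/1191*1/5 + 64/397*3/10 + 253/1191*1/10 = 253/1191 = pi_E  (ok)

Answer: 230/1191 209/1191 307/1191 64/397 253/1191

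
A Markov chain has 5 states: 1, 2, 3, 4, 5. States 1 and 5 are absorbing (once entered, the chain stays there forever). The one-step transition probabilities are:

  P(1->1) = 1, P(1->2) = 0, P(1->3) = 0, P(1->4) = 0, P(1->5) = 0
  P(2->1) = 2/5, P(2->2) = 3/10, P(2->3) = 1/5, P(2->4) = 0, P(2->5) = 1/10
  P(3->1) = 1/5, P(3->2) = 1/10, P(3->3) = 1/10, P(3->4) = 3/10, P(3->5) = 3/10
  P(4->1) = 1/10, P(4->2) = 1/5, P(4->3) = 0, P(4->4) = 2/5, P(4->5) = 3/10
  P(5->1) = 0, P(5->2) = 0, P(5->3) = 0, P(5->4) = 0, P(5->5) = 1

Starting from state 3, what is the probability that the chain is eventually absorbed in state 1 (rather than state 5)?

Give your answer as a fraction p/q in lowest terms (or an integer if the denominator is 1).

Let a_i = P(absorbed in 1 | start in state i).
Boundary conditions: a_1 = 1, a_5 = 0.
For each transient state i, a_i = sum_j P(i->j) * a_j:
  a_2 = 2/5*a_1 + 3/10*a_2 + 1/5*a_3 + 0*a_4 + 1/10*a_5
  a_3 = 1/5*a_1 + 1/10*a_2 + 1/10*a_3 + 3/10*a_4 + 3/10*a_5
  a_4 = 1/10*a_1 + 1/5*a_2 + 0*a_3 + 2/5*a_4 + 3/10*a_5

Substituting a_1 = 1 and a_5 = 0, rearrange to (I - Q) a = r where r[i] = P(i -> 1):
  [7/10, -1/5, 0] . (a_2, a_3, a_4) = 2/5
  [-1/10, 9/10, -3/10] . (a_2, a_3, a_4) = 1/5
  [-1/5, 0, 3/5] . (a_2, a_3, a_4) = 1/10

Solving yields:
  a_2 = 41/59
  a_3 = 51/118
  a_4 = 47/118

Starting state is 3, so the absorption probability is a_3 = 51/118.

Answer: 51/118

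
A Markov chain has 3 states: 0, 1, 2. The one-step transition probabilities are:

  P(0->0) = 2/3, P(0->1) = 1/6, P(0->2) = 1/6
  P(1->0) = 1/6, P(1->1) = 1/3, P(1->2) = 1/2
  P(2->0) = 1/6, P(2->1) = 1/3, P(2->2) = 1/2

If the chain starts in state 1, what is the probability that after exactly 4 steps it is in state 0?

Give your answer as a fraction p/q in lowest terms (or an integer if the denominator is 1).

Computing P^4 by repeated multiplication:
P^1 =
  0: [2/3, 1/6, 1/6]
  1: [1/6, 1/3, 1/2]
  2: [1/6, 1/3, 1/2]
P^2 =
  0: [1/2, 2/9, 5/18]
  1: [1/4, 11/36, 4/9]
  2: [1/4, 11/36, 4/9]
P^3 =
  0: [5/12, 1/4, 1/3]
  1: [7/24, 7/24, 5/12]
  2: [7/24, 7/24, 5/12]
P^4 =
  0: [3/8, 19/72, 13/36]
  1: [5/16, 41/144, 29/72]
  2: [5/16, 41/144, 29/72]

(P^4)[1 -> 0] = 5/16

Answer: 5/16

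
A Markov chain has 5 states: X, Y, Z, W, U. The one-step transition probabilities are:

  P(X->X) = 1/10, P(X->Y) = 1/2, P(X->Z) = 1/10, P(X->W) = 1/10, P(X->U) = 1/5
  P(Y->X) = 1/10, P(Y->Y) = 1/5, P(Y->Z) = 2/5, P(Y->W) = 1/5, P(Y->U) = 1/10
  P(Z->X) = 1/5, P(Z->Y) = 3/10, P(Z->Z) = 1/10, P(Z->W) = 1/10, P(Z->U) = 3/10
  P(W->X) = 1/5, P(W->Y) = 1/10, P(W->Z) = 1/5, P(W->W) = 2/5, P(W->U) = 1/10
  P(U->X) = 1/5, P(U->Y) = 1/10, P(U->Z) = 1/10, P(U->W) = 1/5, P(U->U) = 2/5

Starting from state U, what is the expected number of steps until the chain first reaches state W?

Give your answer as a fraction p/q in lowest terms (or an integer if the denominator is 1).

Let h_i = expected steps to first reach W from state i.
Boundary: h_W = 0.
First-step equations for the other states:
  h_X = 1 + 1/10*h_X + 1/2*h_Y + 1/10*h_Z + 1/10*h_W + 1/5*h_U
  h_Y = 1 + 1/10*h_X + 1/5*h_Y + 2/5*h_Z + 1/5*h_W + 1/10*h_U
  h_Z = 1 + 1/5*h_X + 3/10*h_Y + 1/10*h_Z + 1/10*h_W + 3/10*h_U
  h_U = 1 + 1/5*h_X + 1/10*h_Y + 1/10*h_Z + 1/5*h_W + 2/5*h_U

Substituting h_W = 0 and rearranging gives the linear system (I - Q) h = 1:
  [9/10, -1/2, -1/10, -1/5] . (h_X, h_Y, h_Z, h_U) = 1
  [-1/10, 4/5, -2/5, -1/10] . (h_X, h_Y, h_Z, h_U) = 1
  [-1/5, -3/10, 9/10, -3/10] . (h_X, h_Y, h_Z, h_U) = 1
  [-1/5, -1/10, -1/10, 3/5] . (h_X, h_Y, h_Z, h_U) = 1

Solving yields:
  h_X = 2650/403
  h_Y = 4935/806
  h_Z = 5325/806
  h_U = 2410/403

Starting state is U, so the expected hitting time is h_U = 2410/403.

Answer: 2410/403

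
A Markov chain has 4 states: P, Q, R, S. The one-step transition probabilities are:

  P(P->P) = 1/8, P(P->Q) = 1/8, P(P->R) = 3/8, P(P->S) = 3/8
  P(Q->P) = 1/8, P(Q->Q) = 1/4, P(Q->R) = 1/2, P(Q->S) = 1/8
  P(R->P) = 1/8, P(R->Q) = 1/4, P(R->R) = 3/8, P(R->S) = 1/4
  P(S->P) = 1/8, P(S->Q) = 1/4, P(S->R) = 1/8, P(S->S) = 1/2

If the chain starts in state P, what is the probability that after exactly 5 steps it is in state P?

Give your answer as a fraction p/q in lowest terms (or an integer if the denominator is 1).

Answer: 1/8

Derivation:
Computing P^5 by repeated multiplication:
P^1 =
  P: [1/8, 1/8, 3/8, 3/8]
  Q: [1/8, 1/4, 1/2, 1/8]
  R: [1/8, 1/4, 3/8, 1/4]
  S: [1/8, 1/4, 1/8, 1/2]
P^2 =
  P: [1/8, 15/64, 19/64, 11/32]
  Q: [1/8, 15/64, 3/8, 17/64]
  R: [1/8, 15/64, 11/32, 19/64]
  S: [1/8, 15/64, 9/32, 23/64]
P^3 =
  P: [1/8, 15/64, 163/512, 165/512]
  Q: [1/8, 15/64, 173/512, 155/512]
  R: [1/8, 15/64, 169/512, 159/512]
  S: [1/8, 15/64, 161/512, 167/512]
P^4 =
  P: [1/8, 15/64, 663/2048, 649/2048]
  Q: [1/8, 15/64, 673/2048, 639/2048]
  R: [1/8, 15/64, 669/2048, 643/2048]
  S: [1/8, 15/64, 661/2048, 651/2048]
P^5 =
  P: [1/8, 15/64, 2663/8192, 2585/8192]
  Q: [1/8, 15/64, 2673/8192, 2575/8192]
  R: [1/8, 15/64, 2669/8192, 2579/8192]
  S: [1/8, 15/64, 2661/8192, 2587/8192]

(P^5)[P -> P] = 1/8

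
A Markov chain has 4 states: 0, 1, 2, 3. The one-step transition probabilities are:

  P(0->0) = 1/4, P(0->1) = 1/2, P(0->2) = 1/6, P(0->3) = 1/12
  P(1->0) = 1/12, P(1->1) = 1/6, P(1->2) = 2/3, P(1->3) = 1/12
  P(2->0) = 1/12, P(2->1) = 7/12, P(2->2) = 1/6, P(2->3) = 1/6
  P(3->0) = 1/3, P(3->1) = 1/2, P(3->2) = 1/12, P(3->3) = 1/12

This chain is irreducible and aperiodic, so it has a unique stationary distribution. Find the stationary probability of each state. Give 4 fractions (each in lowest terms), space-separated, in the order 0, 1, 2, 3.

The stationary distribution satisfies pi = pi * P, i.e.:
  pi_0 = 1/4*pi_0 + 1/12*pi_1 + 1/12*pi_2 + 1/3*pi_3
  pi_1 = 1/2*pi_0 + 1/6*pi_1 + 7/12*pi_2 + 1/2*pi_3
  pi_2 = 1/6*pi_0 + 2/3*pi_1 + 1/6*pi_2 + 1/12*pi_3
  pi_3 = 1/12*pi_0 + 1/12*pi_1 + 1/6*pi_2 + 1/12*pi_3
with normalization: pi_0 + pi_1 + pi_2 + pi_3 = 1.

Using the first 3 balance equations plus normalization, the linear system A*pi = b is:
  [-3/4, 1/12, 1/12, 1/3] . pi = 0
  [1/2, -5/6, 7/12, 1/2] . pi = 0
  [1/6, 2/3, -5/6, 1/12] . pi = 0
  [1, 1, 1, 1] . pi = 1

Solving yields:
  pi_0 = 301/2248
  pi_1 = 893/2248
  pi_2 = 100/281
  pi_3 = 127/1124

Verification (pi * P):
  301/2248*1/4 + 893/2248*1/12 + 100/281*1/12 + 127/1124*1/3 = 301/2248 = pi_0  (ok)
  301/2248*1/2 + 893/2248*1/6 + 100/281*7/12 + 127/1124*1/2 = 893/2248 = pi_1  (ok)
  301/2248*1/6 + 893/2248*2/3 + 100/281*1/6 + 127/1124*1/12 = 100/281 = pi_2  (ok)
  301/2248*1/12 + 893/2248*1/12 + 100/281*1/6 + 127/1124*1/12 = 127/1124 = pi_3  (ok)

Answer: 301/2248 893/2248 100/281 127/1124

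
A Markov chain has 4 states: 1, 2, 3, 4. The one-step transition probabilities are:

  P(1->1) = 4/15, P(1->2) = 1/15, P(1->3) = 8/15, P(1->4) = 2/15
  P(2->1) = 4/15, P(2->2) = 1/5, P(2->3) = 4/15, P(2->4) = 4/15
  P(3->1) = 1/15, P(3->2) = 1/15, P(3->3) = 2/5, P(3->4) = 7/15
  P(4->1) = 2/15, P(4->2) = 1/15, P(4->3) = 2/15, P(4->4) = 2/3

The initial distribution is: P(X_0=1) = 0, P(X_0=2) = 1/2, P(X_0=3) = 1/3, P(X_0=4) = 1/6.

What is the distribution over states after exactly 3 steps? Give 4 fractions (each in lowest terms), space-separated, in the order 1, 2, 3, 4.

Answer: 1472/10125 263/3375 2902/10125 1654/3375

Derivation:
Propagating the distribution step by step (d_{t+1} = d_t * P):
d_0 = (1=0, 2=1/2, 3=1/3, 4=1/6)
  d_1[1] = 0*4/15 + 1/2*4/15 + 1/3*1/15 + 1/6*2/15 = 8/45
  d_1[2] = 0*1/15 + 1/2*1/5 + 1/3*1/15 + 1/6*1/15 = 2/15
  d_1[3] = 0*8/15 + 1/2*4/15 + 1/3*2/5 + 1/6*2/15 = 13/45
  d_1[4] = 0*2/15 + 1/2*4/15 + 1/3*7/15 + 1/6*2/3 = 2/5
d_1 = (1=8/45, 2=2/15, 3=13/45, 4=2/5)
  d_2[1] = 8/45*4/15 + 2/15*4/15 + 13/45*1/15 + 2/5*2/15 = 7/45
  d_2[2] = 8/45*1/15 + 2/15*1/5 + 13/45*1/15 + 2/5*1/15 = 19/225
  d_2[3] = 8/45*8/15 + 2/15*4/15 + 13/45*2/5 + 2/5*2/15 = 202/675
  d_2[4] = 8/45*2/15 + 2/15*4/15 + 13/45*7/15 + 2/5*2/3 = 311/675
d_2 = (1=7/45, 2=19/225, 3=202/675, 4=311/675)
  d_3[1] = 7/45*4/15 + 19/225*4/15 + 202/675*1/15 + 311/675*2/15 = 1472/10125
  d_3[2] = 7/45*1/15 + 19/225*1/5 + 202/675*1/15 + 311/675*1/15 = 263/3375
  d_3[3] = 7/45*8/15 + 19/225*4/15 + 202/675*2/5 + 311/675*2/15 = 2902/10125
  d_3[4] = 7/45*2/15 + 19/225*4/15 + 202/675*7/15 + 311/675*2/3 = 1654/3375
d_3 = (1=1472/10125, 2=263/3375, 3=2902/10125, 4=1654/3375)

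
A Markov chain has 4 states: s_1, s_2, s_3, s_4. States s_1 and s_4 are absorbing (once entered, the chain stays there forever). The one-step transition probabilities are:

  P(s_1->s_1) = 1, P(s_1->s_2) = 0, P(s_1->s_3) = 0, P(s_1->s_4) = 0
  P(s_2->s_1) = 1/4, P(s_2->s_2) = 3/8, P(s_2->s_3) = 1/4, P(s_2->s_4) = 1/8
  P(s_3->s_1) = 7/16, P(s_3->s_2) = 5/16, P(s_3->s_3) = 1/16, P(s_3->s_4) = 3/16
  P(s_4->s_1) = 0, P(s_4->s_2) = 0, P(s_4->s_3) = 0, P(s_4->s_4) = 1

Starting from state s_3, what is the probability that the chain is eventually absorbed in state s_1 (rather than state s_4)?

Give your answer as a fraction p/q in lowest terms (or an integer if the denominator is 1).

Let a_i = P(absorbed in s_1 | start in state i).
Boundary conditions: a_s_1 = 1, a_s_4 = 0.
For each transient state i, a_i = sum_j P(i->j) * a_j:
  a_s_2 = 1/4*a_s_1 + 3/8*a_s_2 + 1/4*a_s_3 + 1/8*a_s_4
  a_s_3 = 7/16*a_s_1 + 5/16*a_s_2 + 1/16*a_s_3 + 3/16*a_s_4

Substituting a_s_1 = 1 and a_s_4 = 0, rearrange to (I - Q) a = r where r[i] = P(i -> s_1):
  [5/8, -1/4] . (a_s_2, a_s_3) = 1/4
  [-5/16, 15/16] . (a_s_2, a_s_3) = 7/16

Solving yields:
  a_s_2 = 44/65
  a_s_3 = 9/13

Starting state is s_3, so the absorption probability is a_s_3 = 9/13.

Answer: 9/13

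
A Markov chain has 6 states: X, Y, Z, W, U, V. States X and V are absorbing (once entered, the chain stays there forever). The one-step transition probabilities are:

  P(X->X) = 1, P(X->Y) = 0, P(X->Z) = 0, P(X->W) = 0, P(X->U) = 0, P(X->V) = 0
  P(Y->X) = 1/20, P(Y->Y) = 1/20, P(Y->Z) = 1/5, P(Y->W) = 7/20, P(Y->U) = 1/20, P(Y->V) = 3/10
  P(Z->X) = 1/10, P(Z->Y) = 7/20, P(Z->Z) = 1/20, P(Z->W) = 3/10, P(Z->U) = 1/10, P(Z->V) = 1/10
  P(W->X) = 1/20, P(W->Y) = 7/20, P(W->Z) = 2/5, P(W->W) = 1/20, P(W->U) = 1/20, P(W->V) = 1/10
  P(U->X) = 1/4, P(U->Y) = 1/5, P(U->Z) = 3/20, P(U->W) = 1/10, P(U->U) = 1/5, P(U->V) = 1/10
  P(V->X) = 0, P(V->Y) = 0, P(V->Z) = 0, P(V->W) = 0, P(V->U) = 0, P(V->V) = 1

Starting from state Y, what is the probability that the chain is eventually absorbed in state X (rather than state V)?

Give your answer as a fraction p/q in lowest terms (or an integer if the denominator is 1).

Let a_i = P(absorbed in X | start in state i).
Boundary conditions: a_X = 1, a_V = 0.
For each transient state i, a_i = sum_j P(i->j) * a_j:
  a_Y = 1/20*a_X + 1/20*a_Y + 1/5*a_Z + 7/20*a_W + 1/20*a_U + 3/10*a_V
  a_Z = 1/10*a_X + 7/20*a_Y + 1/20*a_Z + 3/10*a_W + 1/10*a_U + 1/10*a_V
  a_W = 1/20*a_X + 7/20*a_Y + 2/5*a_Z + 1/20*a_W + 1/20*a_U + 1/10*a_V
  a_U = 1/4*a_X + 1/5*a_Y + 3/20*a_Z + 1/10*a_W + 1/5*a_U + 1/10*a_V

Substituting a_X = 1 and a_V = 0, rearrange to (I - Q) a = r where r[i] = P(i -> X):
  [19/20, -1/5, -7/20, -1/20] . (a_Y, a_Z, a_W, a_U) = 1/20
  [-7/20, 19/20, -3/10, -1/10] . (a_Y, a_Z, a_W, a_U) = 1/10
  [-7/20, -2/5, 19/20, -1/20] . (a_Y, a_Z, a_W, a_U) = 1/20
  [-1/5, -3/20, -1/10, 4/5] . (a_Y, a_Z, a_W, a_U) = 1/4

Solving yields:
  a_Y = 7707/27599
  a_Z = 777/2123
  a_W = 9261/27599
  a_U = 13603/27599

Starting state is Y, so the absorption probability is a_Y = 7707/27599.

Answer: 7707/27599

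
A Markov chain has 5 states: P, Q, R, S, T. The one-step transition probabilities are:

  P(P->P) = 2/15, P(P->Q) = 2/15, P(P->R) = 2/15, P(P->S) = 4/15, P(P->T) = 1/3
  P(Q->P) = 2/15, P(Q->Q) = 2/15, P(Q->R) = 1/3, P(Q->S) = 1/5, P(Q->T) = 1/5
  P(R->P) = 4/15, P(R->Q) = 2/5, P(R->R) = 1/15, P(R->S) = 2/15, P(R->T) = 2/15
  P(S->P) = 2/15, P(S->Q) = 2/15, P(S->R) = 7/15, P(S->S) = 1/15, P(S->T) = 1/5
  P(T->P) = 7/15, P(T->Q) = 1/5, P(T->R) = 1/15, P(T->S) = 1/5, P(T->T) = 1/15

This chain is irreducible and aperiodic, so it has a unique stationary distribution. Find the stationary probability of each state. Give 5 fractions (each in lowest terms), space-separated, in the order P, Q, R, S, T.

Answer: 9010/40149 8072/40149 8281/40149 264/1487 7658/40149

Derivation:
The stationary distribution satisfies pi = pi * P, i.e.:
  pi_P = 2/15*pi_P + 2/15*pi_Q + 4/15*pi_R + 2/15*pi_S + 7/15*pi_T
  pi_Q = 2/15*pi_P + 2/15*pi_Q + 2/5*pi_R + 2/15*pi_S + 1/5*pi_T
  pi_R = 2/15*pi_P + 1/3*pi_Q + 1/15*pi_R + 7/15*pi_S + 1/15*pi_T
  pi_S = 4/15*pi_P + 1/5*pi_Q + 2/15*pi_R + 1/15*pi_S + 1/5*pi_T
  pi_T = 1/3*pi_P + 1/5*pi_Q + 2/15*pi_R + 1/5*pi_S + 1/15*pi_T
with normalization: pi_P + pi_Q + pi_R + pi_S + pi_T = 1.

Using the first 4 balance equations plus normalization, the linear system A*pi = b is:
  [-13/15, 2/15, 4/15, 2/15, 7/15] . pi = 0
  [2/15, -13/15, 2/5, 2/15, 1/5] . pi = 0
  [2/15, 1/3, -14/15, 7/15, 1/15] . pi = 0
  [4/15, 1/5, 2/15, -14/15, 1/5] . pi = 0
  [1, 1, 1, 1, 1] . pi = 1

Solving yields:
  pi_P = 9010/40149
  pi_Q = 8072/40149
  pi_R = 8281/40149
  pi_S = 264/1487
  pi_T = 7658/40149

Verification (pi * P):
  9010/40149*2/15 + 8072/40149*2/15 + 8281/40149*4/15 + 264/1487*2/15 + 7658/40149*7/15 = 9010/40149 = pi_P  (ok)
  9010/40149*2/15 + 8072/40149*2/15 + 8281/40149*2/5 + 264/1487*2/15 + 7658/40149*1/5 = 8072/40149 = pi_Q  (ok)
  9010/40149*2/15 + 8072/40149*1/3 + 8281/40149*1/15 + 264/1487*7/15 + 7658/40149*1/15 = 8281/40149 = pi_R  (ok)
  9010/40149*4/15 + 8072/40149*1/5 + 8281/40149*2/15 + 264/1487*1/15 + 7658/40149*1/5 = 264/1487 = pi_S  (ok)
  9010/40149*1/3 + 8072/40149*1/5 + 8281/40149*2/15 + 264/1487*1/5 + 7658/40149*1/15 = 7658/40149 = pi_T  (ok)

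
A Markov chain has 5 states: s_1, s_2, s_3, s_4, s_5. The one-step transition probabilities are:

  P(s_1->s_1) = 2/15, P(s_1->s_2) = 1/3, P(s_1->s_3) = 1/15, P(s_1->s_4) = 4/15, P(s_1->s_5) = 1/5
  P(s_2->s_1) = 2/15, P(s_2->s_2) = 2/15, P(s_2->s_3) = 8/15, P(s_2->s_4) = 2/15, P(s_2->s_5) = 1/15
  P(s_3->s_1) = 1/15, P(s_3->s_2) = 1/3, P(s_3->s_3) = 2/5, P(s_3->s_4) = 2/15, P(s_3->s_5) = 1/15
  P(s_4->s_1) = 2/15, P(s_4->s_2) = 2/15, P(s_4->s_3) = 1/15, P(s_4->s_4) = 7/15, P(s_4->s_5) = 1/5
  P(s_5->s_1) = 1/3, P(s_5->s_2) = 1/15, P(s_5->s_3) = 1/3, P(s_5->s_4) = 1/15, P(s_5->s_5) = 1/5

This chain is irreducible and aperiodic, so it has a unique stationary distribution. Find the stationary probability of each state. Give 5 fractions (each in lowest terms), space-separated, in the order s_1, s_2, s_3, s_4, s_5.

The stationary distribution satisfies pi = pi * P, i.e.:
  pi_s_1 = 2/15*pi_s_1 + 2/15*pi_s_2 + 1/15*pi_s_3 + 2/15*pi_s_4 + 1/3*pi_s_5
  pi_s_2 = 1/3*pi_s_1 + 2/15*pi_s_2 + 1/3*pi_s_3 + 2/15*pi_s_4 + 1/15*pi_s_5
  pi_s_3 = 1/15*pi_s_1 + 8/15*pi_s_2 + 2/5*pi_s_3 + 1/15*pi_s_4 + 1/3*pi_s_5
  pi_s_4 = 4/15*pi_s_1 + 2/15*pi_s_2 + 2/15*pi_s_3 + 7/15*pi_s_4 + 1/15*pi_s_5
  pi_s_5 = 1/5*pi_s_1 + 1/15*pi_s_2 + 1/15*pi_s_3 + 1/5*pi_s_4 + 1/5*pi_s_5
with normalization: pi_s_1 + pi_s_2 + pi_s_3 + pi_s_4 + pi_s_5 = 1.

Using the first 4 balance equations plus normalization, the linear system A*pi = b is:
  [-13/15, 2/15, 1/15, 2/15, 1/3] . pi = 0
  [1/3, -13/15, 1/3, 2/15, 1/15] . pi = 0
  [1/15, 8/15, -3/5, 1/15, 1/3] . pi = 0
  [4/15, 2/15, 2/15, -8/15, 1/15] . pi = 0
  [1, 1, 1, 1, 1] . pi = 1

Solving yields:
  pi_s_1 = 4363/31272
  pi_s_2 = 1109/5212
  pi_s_3 = 3143/10424
  pi_s_4 = 1679/7818
  pi_s_5 = 685/5212

Verification (pi * P):
  4363/31272*2/15 + 1109/5212*2/15 + 3143/10424*1/15 + 1679/7818*2/15 + 685/5212*1/3 = 4363/31272 = pi_s_1  (ok)
  4363/31272*1/3 + 1109/5212*2/15 + 3143/10424*1/3 + 1679/7818*2/15 + 685/5212*1/15 = 1109/5212 = pi_s_2  (ok)
  4363/31272*1/15 + 1109/5212*8/15 + 3143/10424*2/5 + 1679/7818*1/15 + 685/5212*1/3 = 3143/10424 = pi_s_3  (ok)
  4363/31272*4/15 + 1109/5212*2/15 + 3143/10424*2/15 + 1679/7818*7/15 + 685/5212*1/15 = 1679/7818 = pi_s_4  (ok)
  4363/31272*1/5 + 1109/5212*1/15 + 3143/10424*1/15 + 1679/7818*1/5 + 685/5212*1/5 = 685/5212 = pi_s_5  (ok)

Answer: 4363/31272 1109/5212 3143/10424 1679/7818 685/5212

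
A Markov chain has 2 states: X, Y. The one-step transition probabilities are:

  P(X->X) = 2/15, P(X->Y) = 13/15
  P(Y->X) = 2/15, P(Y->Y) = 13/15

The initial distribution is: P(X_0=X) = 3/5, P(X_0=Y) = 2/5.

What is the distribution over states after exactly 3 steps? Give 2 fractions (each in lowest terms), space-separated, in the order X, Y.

Answer: 2/15 13/15

Derivation:
Propagating the distribution step by step (d_{t+1} = d_t * P):
d_0 = (X=3/5, Y=2/5)
  d_1[X] = 3/5*2/15 + 2/5*2/15 = 2/15
  d_1[Y] = 3/5*13/15 + 2/5*13/15 = 13/15
d_1 = (X=2/15, Y=13/15)
  d_2[X] = 2/15*2/15 + 13/15*2/15 = 2/15
  d_2[Y] = 2/15*13/15 + 13/15*13/15 = 13/15
d_2 = (X=2/15, Y=13/15)
  d_3[X] = 2/15*2/15 + 13/15*2/15 = 2/15
  d_3[Y] = 2/15*13/15 + 13/15*13/15 = 13/15
d_3 = (X=2/15, Y=13/15)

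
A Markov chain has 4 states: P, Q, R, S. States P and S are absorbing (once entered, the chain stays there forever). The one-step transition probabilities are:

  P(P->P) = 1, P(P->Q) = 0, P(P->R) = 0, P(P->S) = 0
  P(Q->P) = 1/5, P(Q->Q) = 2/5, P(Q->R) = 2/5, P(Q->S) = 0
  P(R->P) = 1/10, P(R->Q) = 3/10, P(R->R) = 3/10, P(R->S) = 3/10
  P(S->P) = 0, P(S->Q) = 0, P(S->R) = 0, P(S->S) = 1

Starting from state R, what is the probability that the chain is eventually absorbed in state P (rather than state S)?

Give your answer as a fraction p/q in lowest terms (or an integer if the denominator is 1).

Let a_i = P(absorbed in P | start in state i).
Boundary conditions: a_P = 1, a_S = 0.
For each transient state i, a_i = sum_j P(i->j) * a_j:
  a_Q = 1/5*a_P + 2/5*a_Q + 2/5*a_R + 0*a_S
  a_R = 1/10*a_P + 3/10*a_Q + 3/10*a_R + 3/10*a_S

Substituting a_P = 1 and a_S = 0, rearrange to (I - Q) a = r where r[i] = P(i -> P):
  [3/5, -2/5] . (a_Q, a_R) = 1/5
  [-3/10, 7/10] . (a_Q, a_R) = 1/10

Solving yields:
  a_Q = 3/5
  a_R = 2/5

Starting state is R, so the absorption probability is a_R = 2/5.

Answer: 2/5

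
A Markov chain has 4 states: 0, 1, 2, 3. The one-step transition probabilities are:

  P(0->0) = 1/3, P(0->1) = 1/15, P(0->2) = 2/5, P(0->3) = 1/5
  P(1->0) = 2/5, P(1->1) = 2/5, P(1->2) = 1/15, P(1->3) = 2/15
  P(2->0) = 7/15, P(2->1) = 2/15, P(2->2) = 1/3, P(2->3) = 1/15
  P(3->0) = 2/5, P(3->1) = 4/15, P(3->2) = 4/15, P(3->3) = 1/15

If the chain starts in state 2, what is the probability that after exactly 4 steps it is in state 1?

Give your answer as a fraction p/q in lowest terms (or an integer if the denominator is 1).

Answer: 8507/50625

Derivation:
Computing P^4 by repeated multiplication:
P^1 =
  0: [1/3, 1/15, 2/5, 1/5]
  1: [2/5, 2/5, 1/15, 2/15]
  2: [7/15, 2/15, 1/3, 1/15]
  3: [2/5, 4/15, 4/15, 1/15]
P^2 =
  0: [91/225, 7/45, 73/225, 26/225]
  1: [17/45, 52/225, 11/45, 11/75]
  2: [88/225, 11/75, 73/225, 31/225]
  3: [88/225, 14/75, 64/225, 31/225]
P^3 =
  0: [148/375, 551/3375, 14/45, 442/3375]
  1: [88/225, 71/375, 323/1125, 149/1125]
  2: [89/225, 556/3375, 14/45, 434/3375]
  3: [442/1125, 592/3375, 338/1125, 443/3375]
P^4 =
  0: [6656/16875, 8506/50625, 1729/5625, 1318/10125]
  1: [737/1875, 592/3375, 1688/5625, 2218/16875]
  2: [1331/3375, 8507/50625, 192/625, 6601/50625]
  3: [6646/16875, 8678/50625, 38/125, 6619/50625]

(P^4)[2 -> 1] = 8507/50625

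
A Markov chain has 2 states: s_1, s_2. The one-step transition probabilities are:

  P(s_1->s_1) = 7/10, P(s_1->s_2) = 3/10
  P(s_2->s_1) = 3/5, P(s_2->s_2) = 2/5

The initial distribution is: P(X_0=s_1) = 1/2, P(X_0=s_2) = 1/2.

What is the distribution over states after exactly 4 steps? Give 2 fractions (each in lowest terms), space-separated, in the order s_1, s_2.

Propagating the distribution step by step (d_{t+1} = d_t * P):
d_0 = (s_1=1/2, s_2=1/2)
  d_1[s_1] = 1/2*7/10 + 1/2*3/5 = 13/20
  d_1[s_2] = 1/2*3/10 + 1/2*2/5 = 7/20
d_1 = (s_1=13/20, s_2=7/20)
  d_2[s_1] = 13/20*7/10 + 7/20*3/5 = 133/200
  d_2[s_2] = 13/20*3/10 + 7/20*2/5 = 67/200
d_2 = (s_1=133/200, s_2=67/200)
  d_3[s_1] = 133/200*7/10 + 67/200*3/5 = 1333/2000
  d_3[s_2] = 133/200*3/10 + 67/200*2/5 = 667/2000
d_3 = (s_1=1333/2000, s_2=667/2000)
  d_4[s_1] = 1333/2000*7/10 + 667/2000*3/5 = 13333/20000
  d_4[s_2] = 1333/2000*3/10 + 667/2000*2/5 = 6667/20000
d_4 = (s_1=13333/20000, s_2=6667/20000)

Answer: 13333/20000 6667/20000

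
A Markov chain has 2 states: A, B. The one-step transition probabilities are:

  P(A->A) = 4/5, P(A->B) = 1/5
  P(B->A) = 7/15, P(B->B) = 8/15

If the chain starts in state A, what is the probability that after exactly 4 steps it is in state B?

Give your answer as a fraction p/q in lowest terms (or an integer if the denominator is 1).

Answer: 8/27

Derivation:
Computing P^4 by repeated multiplication:
P^1 =
  A: [4/5, 1/5]
  B: [7/15, 8/15]
P^2 =
  A: [11/15, 4/15]
  B: [28/45, 17/45]
P^3 =
  A: [32/45, 13/45]
  B: [91/135, 44/135]
P^4 =
  A: [19/27, 8/27]
  B: [56/81, 25/81]

(P^4)[A -> B] = 8/27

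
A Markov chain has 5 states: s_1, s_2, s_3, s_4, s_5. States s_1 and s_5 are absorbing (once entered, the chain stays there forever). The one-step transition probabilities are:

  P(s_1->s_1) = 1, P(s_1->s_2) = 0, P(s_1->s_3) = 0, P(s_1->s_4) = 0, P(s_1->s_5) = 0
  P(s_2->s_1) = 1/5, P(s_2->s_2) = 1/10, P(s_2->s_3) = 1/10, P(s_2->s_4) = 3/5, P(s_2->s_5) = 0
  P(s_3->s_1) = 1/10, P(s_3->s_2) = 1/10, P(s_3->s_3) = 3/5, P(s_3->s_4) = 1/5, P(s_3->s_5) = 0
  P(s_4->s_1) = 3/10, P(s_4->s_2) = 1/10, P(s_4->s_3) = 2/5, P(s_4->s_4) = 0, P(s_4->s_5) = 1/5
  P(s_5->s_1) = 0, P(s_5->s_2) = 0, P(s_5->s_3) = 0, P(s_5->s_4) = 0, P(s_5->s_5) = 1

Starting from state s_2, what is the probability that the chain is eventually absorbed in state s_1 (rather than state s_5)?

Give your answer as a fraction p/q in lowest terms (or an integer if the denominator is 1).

Let a_i = P(absorbed in s_1 | start in state i).
Boundary conditions: a_s_1 = 1, a_s_5 = 0.
For each transient state i, a_i = sum_j P(i->j) * a_j:
  a_s_2 = 1/5*a_s_1 + 1/10*a_s_2 + 1/10*a_s_3 + 3/5*a_s_4 + 0*a_s_5
  a_s_3 = 1/10*a_s_1 + 1/10*a_s_2 + 3/5*a_s_3 + 1/5*a_s_4 + 0*a_s_5
  a_s_4 = 3/10*a_s_1 + 1/10*a_s_2 + 2/5*a_s_3 + 0*a_s_4 + 1/5*a_s_5

Substituting a_s_1 = 1 and a_s_5 = 0, rearrange to (I - Q) a = r where r[i] = P(i -> s_1):
  [9/10, -1/10, -3/5] . (a_s_2, a_s_3, a_s_4) = 1/5
  [-1/10, 2/5, -1/5] . (a_s_2, a_s_3, a_s_4) = 1/10
  [-1/10, -2/5, 1] . (a_s_2, a_s_3, a_s_4) = 3/10

Solving yields:
  a_s_2 = 44/57
  a_s_3 = 15/19
  a_s_4 = 79/114

Starting state is s_2, so the absorption probability is a_s_2 = 44/57.

Answer: 44/57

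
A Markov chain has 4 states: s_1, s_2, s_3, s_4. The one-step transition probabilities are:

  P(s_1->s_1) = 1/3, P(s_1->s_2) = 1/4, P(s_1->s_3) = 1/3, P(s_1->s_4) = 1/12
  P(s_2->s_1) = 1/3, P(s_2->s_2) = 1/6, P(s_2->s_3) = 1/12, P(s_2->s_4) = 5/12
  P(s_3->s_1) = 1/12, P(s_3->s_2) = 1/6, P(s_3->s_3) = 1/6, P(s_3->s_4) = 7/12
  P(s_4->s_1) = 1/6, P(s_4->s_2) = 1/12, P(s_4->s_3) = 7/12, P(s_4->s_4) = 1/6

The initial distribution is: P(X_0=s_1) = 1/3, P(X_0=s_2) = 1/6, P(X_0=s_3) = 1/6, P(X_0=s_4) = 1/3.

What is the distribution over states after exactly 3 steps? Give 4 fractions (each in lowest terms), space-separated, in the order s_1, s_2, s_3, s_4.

Answer: 11/54 539/3456 3379/10368 815/2592

Derivation:
Propagating the distribution step by step (d_{t+1} = d_t * P):
d_0 = (s_1=1/3, s_2=1/6, s_3=1/6, s_4=1/3)
  d_1[s_1] = 1/3*1/3 + 1/6*1/3 + 1/6*1/12 + 1/3*1/6 = 17/72
  d_1[s_2] = 1/3*1/4 + 1/6*1/6 + 1/6*1/6 + 1/3*1/12 = 1/6
  d_1[s_3] = 1/3*1/3 + 1/6*1/12 + 1/6*1/6 + 1/3*7/12 = 25/72
  d_1[s_4] = 1/3*1/12 + 1/6*5/12 + 1/6*7/12 + 1/3*1/6 = 1/4
d_1 = (s_1=17/72, s_2=1/6, s_3=25/72, s_4=1/4)
  d_2[s_1] = 17/72*1/3 + 1/6*1/3 + 25/72*1/12 + 1/4*1/6 = 59/288
  d_2[s_2] = 17/72*1/4 + 1/6*1/6 + 25/72*1/6 + 1/4*1/12 = 143/864
  d_2[s_3] = 17/72*1/3 + 1/6*1/12 + 25/72*1/6 + 1/4*7/12 = 8/27
  d_2[s_4] = 17/72*1/12 + 1/6*5/12 + 25/72*7/12 + 1/4*1/6 = 1/3
d_2 = (s_1=59/288, s_2=143/864, s_3=8/27, s_4=1/3)
  d_3[s_1] = 59/288*1/3 + 143/864*1/3 + 8/27*1/12 + 1/3*1/6 = 11/54
  d_3[s_2] = 59/288*1/4 + 143/864*1/6 + 8/27*1/6 + 1/3*1/12 = 539/3456
  d_3[s_3] = 59/288*1/3 + 143/864*1/12 + 8/27*1/6 + 1/3*7/12 = 3379/10368
  d_3[s_4] = 59/288*1/12 + 143/864*5/12 + 8/27*7/12 + 1/3*1/6 = 815/2592
d_3 = (s_1=11/54, s_2=539/3456, s_3=3379/10368, s_4=815/2592)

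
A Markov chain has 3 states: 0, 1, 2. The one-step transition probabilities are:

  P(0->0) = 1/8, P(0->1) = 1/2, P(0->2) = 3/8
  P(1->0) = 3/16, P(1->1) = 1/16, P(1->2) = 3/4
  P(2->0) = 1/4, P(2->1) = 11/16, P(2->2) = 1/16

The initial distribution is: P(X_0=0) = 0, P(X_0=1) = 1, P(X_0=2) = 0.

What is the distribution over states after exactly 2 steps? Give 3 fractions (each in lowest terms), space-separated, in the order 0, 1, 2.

Propagating the distribution step by step (d_{t+1} = d_t * P):
d_0 = (0=0, 1=1, 2=0)
  d_1[0] = 0*1/8 + 1*3/16 + 0*1/4 = 3/16
  d_1[1] = 0*1/2 + 1*1/16 + 0*11/16 = 1/16
  d_1[2] = 0*3/8 + 1*3/4 + 0*1/16 = 3/4
d_1 = (0=3/16, 1=1/16, 2=3/4)
  d_2[0] = 3/16*1/8 + 1/16*3/16 + 3/4*1/4 = 57/256
  d_2[1] = 3/16*1/2 + 1/16*1/16 + 3/4*11/16 = 157/256
  d_2[2] = 3/16*3/8 + 1/16*3/4 + 3/4*1/16 = 21/128
d_2 = (0=57/256, 1=157/256, 2=21/128)

Answer: 57/256 157/256 21/128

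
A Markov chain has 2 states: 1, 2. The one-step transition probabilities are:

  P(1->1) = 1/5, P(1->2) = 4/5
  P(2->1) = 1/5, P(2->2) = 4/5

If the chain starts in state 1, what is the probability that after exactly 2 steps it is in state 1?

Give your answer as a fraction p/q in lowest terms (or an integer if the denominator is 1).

Computing P^2 by repeated multiplication:
P^1 =
  1: [1/5, 4/5]
  2: [1/5, 4/5]
P^2 =
  1: [1/5, 4/5]
  2: [1/5, 4/5]

(P^2)[1 -> 1] = 1/5

Answer: 1/5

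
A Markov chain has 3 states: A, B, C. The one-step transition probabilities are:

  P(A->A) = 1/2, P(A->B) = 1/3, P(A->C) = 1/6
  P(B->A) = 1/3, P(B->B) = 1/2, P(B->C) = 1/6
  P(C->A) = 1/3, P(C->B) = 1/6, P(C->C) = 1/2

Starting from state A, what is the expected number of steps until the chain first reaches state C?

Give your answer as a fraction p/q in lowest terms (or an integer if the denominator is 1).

Let h_i = expected steps to first reach C from state i.
Boundary: h_C = 0.
First-step equations for the other states:
  h_A = 1 + 1/2*h_A + 1/3*h_B + 1/6*h_C
  h_B = 1 + 1/3*h_A + 1/2*h_B + 1/6*h_C

Substituting h_C = 0 and rearranging gives the linear system (I - Q) h = 1:
  [1/2, -1/3] . (h_A, h_B) = 1
  [-1/3, 1/2] . (h_A, h_B) = 1

Solving yields:
  h_A = 6
  h_B = 6

Starting state is A, so the expected hitting time is h_A = 6.

Answer: 6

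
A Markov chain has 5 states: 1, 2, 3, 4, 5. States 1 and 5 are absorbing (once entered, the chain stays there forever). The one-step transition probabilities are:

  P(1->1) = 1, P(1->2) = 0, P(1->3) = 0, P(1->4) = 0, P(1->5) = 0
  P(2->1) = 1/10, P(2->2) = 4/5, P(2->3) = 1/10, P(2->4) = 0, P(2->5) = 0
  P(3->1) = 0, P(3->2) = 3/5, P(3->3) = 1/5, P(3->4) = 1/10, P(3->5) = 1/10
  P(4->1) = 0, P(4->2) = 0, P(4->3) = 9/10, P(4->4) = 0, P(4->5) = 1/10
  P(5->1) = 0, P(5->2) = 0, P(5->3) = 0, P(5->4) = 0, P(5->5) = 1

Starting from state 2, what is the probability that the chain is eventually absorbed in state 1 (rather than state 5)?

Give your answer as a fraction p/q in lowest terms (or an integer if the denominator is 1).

Answer: 71/82

Derivation:
Let a_i = P(absorbed in 1 | start in state i).
Boundary conditions: a_1 = 1, a_5 = 0.
For each transient state i, a_i = sum_j P(i->j) * a_j:
  a_2 = 1/10*a_1 + 4/5*a_2 + 1/10*a_3 + 0*a_4 + 0*a_5
  a_3 = 0*a_1 + 3/5*a_2 + 1/5*a_3 + 1/10*a_4 + 1/10*a_5
  a_4 = 0*a_1 + 0*a_2 + 9/10*a_3 + 0*a_4 + 1/10*a_5

Substituting a_1 = 1 and a_5 = 0, rearrange to (I - Q) a = r where r[i] = P(i -> 1):
  [1/5, -1/10, 0] . (a_2, a_3, a_4) = 1/10
  [-3/5, 4/5, -1/10] . (a_2, a_3, a_4) = 0
  [0, -9/10, 1] . (a_2, a_3, a_4) = 0

Solving yields:
  a_2 = 71/82
  a_3 = 30/41
  a_4 = 27/41

Starting state is 2, so the absorption probability is a_2 = 71/82.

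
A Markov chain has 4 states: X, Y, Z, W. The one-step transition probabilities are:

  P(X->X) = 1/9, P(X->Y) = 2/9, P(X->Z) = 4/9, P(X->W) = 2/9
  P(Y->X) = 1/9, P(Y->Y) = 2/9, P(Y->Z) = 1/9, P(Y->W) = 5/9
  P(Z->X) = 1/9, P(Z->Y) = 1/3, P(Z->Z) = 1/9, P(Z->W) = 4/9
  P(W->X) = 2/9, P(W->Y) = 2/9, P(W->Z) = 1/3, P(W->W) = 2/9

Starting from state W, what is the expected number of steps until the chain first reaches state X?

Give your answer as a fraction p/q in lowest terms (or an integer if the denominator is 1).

Let h_i = expected steps to first reach X from state i.
Boundary: h_X = 0.
First-step equations for the other states:
  h_Y = 1 + 1/9*h_X + 2/9*h_Y + 1/9*h_Z + 5/9*h_W
  h_Z = 1 + 1/9*h_X + 1/3*h_Y + 1/9*h_Z + 4/9*h_W
  h_W = 1 + 2/9*h_X + 2/9*h_Y + 1/3*h_Z + 2/9*h_W

Substituting h_X = 0 and rearranging gives the linear system (I - Q) h = 1:
  [7/9, -1/9, -5/9] . (h_Y, h_Z, h_W) = 1
  [-1/3, 8/9, -4/9] . (h_Y, h_Z, h_W) = 1
  [-2/9, -1/3, 7/9] . (h_Y, h_Z, h_W) = 1

Solving yields:
  h_Y = 45/7
  h_Z = 999/154
  h_W = 909/154

Starting state is W, so the expected hitting time is h_W = 909/154.

Answer: 909/154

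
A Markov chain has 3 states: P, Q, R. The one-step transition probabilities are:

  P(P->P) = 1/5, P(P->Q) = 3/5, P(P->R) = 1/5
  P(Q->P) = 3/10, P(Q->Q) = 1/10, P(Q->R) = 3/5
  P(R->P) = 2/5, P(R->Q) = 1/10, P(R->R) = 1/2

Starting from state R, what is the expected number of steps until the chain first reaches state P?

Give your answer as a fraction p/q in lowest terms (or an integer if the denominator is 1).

Answer: 100/39

Derivation:
Let h_i = expected steps to first reach P from state i.
Boundary: h_P = 0.
First-step equations for the other states:
  h_Q = 1 + 3/10*h_P + 1/10*h_Q + 3/5*h_R
  h_R = 1 + 2/5*h_P + 1/10*h_Q + 1/2*h_R

Substituting h_P = 0 and rearranging gives the linear system (I - Q) h = 1:
  [9/10, -3/5] . (h_Q, h_R) = 1
  [-1/10, 1/2] . (h_Q, h_R) = 1

Solving yields:
  h_Q = 110/39
  h_R = 100/39

Starting state is R, so the expected hitting time is h_R = 100/39.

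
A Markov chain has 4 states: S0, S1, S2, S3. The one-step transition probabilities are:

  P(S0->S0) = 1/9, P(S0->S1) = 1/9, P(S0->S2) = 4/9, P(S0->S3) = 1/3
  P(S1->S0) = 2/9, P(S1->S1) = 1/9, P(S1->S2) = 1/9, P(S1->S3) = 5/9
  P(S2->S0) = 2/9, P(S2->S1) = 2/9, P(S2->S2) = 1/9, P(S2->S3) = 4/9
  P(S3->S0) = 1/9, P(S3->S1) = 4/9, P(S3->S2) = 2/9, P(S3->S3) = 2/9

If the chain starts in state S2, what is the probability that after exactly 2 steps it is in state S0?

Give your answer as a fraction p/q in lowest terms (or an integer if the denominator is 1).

Answer: 4/27

Derivation:
Computing P^2 by repeated multiplication:
P^1 =
  S0: [1/9, 1/9, 4/9, 1/3]
  S1: [2/9, 1/9, 1/9, 5/9]
  S2: [2/9, 2/9, 1/9, 4/9]
  S3: [1/9, 4/9, 2/9, 2/9]
P^2 =
  S0: [14/81, 22/81, 5/27, 10/27]
  S1: [11/81, 25/81, 20/81, 25/81]
  S2: [4/27, 22/81, 19/81, 28/81]
  S3: [5/27, 17/81, 14/81, 35/81]

(P^2)[S2 -> S0] = 4/27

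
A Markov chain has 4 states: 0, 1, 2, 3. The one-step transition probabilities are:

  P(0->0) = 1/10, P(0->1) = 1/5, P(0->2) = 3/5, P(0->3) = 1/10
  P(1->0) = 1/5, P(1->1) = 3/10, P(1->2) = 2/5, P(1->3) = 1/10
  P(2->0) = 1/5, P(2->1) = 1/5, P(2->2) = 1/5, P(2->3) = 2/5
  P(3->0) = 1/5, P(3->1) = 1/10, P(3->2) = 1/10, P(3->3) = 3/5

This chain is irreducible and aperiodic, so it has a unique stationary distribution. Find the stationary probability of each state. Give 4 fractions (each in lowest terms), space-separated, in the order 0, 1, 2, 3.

The stationary distribution satisfies pi = pi * P, i.e.:
  pi_0 = 1/10*pi_0 + 1/5*pi_1 + 1/5*pi_2 + 1/5*pi_3
  pi_1 = 1/5*pi_0 + 3/10*pi_1 + 1/5*pi_2 + 1/10*pi_3
  pi_2 = 3/5*pi_0 + 2/5*pi_1 + 1/5*pi_2 + 1/10*pi_3
  pi_3 = 1/10*pi_0 + 1/10*pi_1 + 2/5*pi_2 + 3/5*pi_3
with normalization: pi_0 + pi_1 + pi_2 + pi_3 = 1.

Using the first 3 balance equations plus normalization, the linear system A*pi = b is:
  [-9/10, 1/5, 1/5, 1/5] . pi = 0
  [1/5, -7/10, 1/5, 1/10] . pi = 0
  [3/5, 2/5, -4/5, 1/10] . pi = 0
  [1, 1, 1, 1] . pi = 1

Solving yields:
  pi_0 = 2/11
  pi_1 = 2/11
  pi_2 = 3/11
  pi_3 = 4/11

Verification (pi * P):
  2/11*1/10 + 2/11*1/5 + 3/11*1/5 + 4/11*1/5 = 2/11 = pi_0  (ok)
  2/11*1/5 + 2/11*3/10 + 3/11*1/5 + 4/11*1/10 = 2/11 = pi_1  (ok)
  2/11*3/5 + 2/11*2/5 + 3/11*1/5 + 4/11*1/10 = 3/11 = pi_2  (ok)
  2/11*1/10 + 2/11*1/10 + 3/11*2/5 + 4/11*3/5 = 4/11 = pi_3  (ok)

Answer: 2/11 2/11 3/11 4/11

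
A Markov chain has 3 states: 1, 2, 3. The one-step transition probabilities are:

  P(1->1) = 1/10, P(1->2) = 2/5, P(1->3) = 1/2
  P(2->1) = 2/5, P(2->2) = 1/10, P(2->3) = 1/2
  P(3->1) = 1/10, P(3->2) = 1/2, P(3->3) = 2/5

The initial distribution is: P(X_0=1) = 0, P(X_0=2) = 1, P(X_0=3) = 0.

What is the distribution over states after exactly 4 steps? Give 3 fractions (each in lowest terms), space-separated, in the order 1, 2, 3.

Propagating the distribution step by step (d_{t+1} = d_t * P):
d_0 = (1=0, 2=1, 3=0)
  d_1[1] = 0*1/10 + 1*2/5 + 0*1/10 = 2/5
  d_1[2] = 0*2/5 + 1*1/10 + 0*1/2 = 1/10
  d_1[3] = 0*1/2 + 1*1/2 + 0*2/5 = 1/2
d_1 = (1=2/5, 2=1/10, 3=1/2)
  d_2[1] = 2/5*1/10 + 1/10*2/5 + 1/2*1/10 = 13/100
  d_2[2] = 2/5*2/5 + 1/10*1/10 + 1/2*1/2 = 21/50
  d_2[3] = 2/5*1/2 + 1/10*1/2 + 1/2*2/5 = 9/20
d_2 = (1=13/100, 2=21/50, 3=9/20)
  d_3[1] = 13/100*1/10 + 21/50*2/5 + 9/20*1/10 = 113/500
  d_3[2] = 13/100*2/5 + 21/50*1/10 + 9/20*1/2 = 319/1000
  d_3[3] = 13/100*1/2 + 21/50*1/2 + 9/20*2/5 = 91/200
d_3 = (1=113/500, 2=319/1000, 3=91/200)
  d_4[1] = 113/500*1/10 + 319/1000*2/5 + 91/200*1/10 = 1957/10000
  d_4[2] = 113/500*2/5 + 319/1000*1/10 + 91/200*1/2 = 1749/5000
  d_4[3] = 113/500*1/2 + 319/1000*1/2 + 91/200*2/5 = 909/2000
d_4 = (1=1957/10000, 2=1749/5000, 3=909/2000)

Answer: 1957/10000 1749/5000 909/2000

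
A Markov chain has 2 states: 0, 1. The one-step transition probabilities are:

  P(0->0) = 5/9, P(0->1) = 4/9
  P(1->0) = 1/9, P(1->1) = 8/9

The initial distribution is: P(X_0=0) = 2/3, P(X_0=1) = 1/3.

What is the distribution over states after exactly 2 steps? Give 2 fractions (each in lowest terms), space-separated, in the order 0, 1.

Propagating the distribution step by step (d_{t+1} = d_t * P):
d_0 = (0=2/3, 1=1/3)
  d_1[0] = 2/3*5/9 + 1/3*1/9 = 11/27
  d_1[1] = 2/3*4/9 + 1/3*8/9 = 16/27
d_1 = (0=11/27, 1=16/27)
  d_2[0] = 11/27*5/9 + 16/27*1/9 = 71/243
  d_2[1] = 11/27*4/9 + 16/27*8/9 = 172/243
d_2 = (0=71/243, 1=172/243)

Answer: 71/243 172/243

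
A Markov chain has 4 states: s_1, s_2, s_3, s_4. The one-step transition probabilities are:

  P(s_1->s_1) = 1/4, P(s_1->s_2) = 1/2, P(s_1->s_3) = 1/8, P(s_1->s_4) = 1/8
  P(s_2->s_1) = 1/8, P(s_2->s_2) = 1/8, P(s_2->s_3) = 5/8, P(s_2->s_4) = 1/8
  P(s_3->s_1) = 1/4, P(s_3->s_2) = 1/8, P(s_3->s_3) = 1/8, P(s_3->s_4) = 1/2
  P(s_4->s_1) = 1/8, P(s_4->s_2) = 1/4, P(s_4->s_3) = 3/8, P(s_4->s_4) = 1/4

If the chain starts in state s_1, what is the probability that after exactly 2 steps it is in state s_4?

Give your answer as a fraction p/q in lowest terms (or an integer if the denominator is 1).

Answer: 3/16

Derivation:
Computing P^2 by repeated multiplication:
P^1 =
  s_1: [1/4, 1/2, 1/8, 1/8]
  s_2: [1/8, 1/8, 5/8, 1/8]
  s_3: [1/4, 1/8, 1/8, 1/2]
  s_4: [1/8, 1/4, 3/8, 1/4]
P^2 =
  s_1: [11/64, 15/64, 13/32, 3/16]
  s_2: [7/32, 3/16, 7/32, 3/8]
  s_3: [11/64, 9/32, 5/16, 15/64]
  s_4: [3/16, 13/64, 5/16, 19/64]

(P^2)[s_1 -> s_4] = 3/16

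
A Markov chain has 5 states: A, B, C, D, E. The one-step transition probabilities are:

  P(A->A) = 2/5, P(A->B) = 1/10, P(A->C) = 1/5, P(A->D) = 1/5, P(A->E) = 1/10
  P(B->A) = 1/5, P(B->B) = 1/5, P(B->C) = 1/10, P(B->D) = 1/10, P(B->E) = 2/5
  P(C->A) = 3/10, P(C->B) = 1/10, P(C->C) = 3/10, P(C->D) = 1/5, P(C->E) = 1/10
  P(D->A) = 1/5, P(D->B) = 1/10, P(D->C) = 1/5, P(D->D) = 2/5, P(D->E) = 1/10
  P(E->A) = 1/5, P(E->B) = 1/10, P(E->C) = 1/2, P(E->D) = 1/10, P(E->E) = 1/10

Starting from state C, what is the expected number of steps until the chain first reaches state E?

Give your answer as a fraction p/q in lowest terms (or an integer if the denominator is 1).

Answer: 15/2

Derivation:
Let h_i = expected steps to first reach E from state i.
Boundary: h_E = 0.
First-step equations for the other states:
  h_A = 1 + 2/5*h_A + 1/10*h_B + 1/5*h_C + 1/5*h_D + 1/10*h_E
  h_B = 1 + 1/5*h_A + 1/5*h_B + 1/10*h_C + 1/10*h_D + 2/5*h_E
  h_C = 1 + 3/10*h_A + 1/10*h_B + 3/10*h_C + 1/5*h_D + 1/10*h_E
  h_D = 1 + 1/5*h_A + 1/10*h_B + 1/5*h_C + 2/5*h_D + 1/10*h_E

Substituting h_E = 0 and rearranging gives the linear system (I - Q) h = 1:
  [3/5, -1/10, -1/5, -1/5] . (h_A, h_B, h_C, h_D) = 1
  [-1/5, 4/5, -1/10, -1/10] . (h_A, h_B, h_C, h_D) = 1
  [-3/10, -1/10, 7/10, -1/5] . (h_A, h_B, h_C, h_D) = 1
  [-1/5, -1/10, -1/5, 3/5] . (h_A, h_B, h_C, h_D) = 1

Solving yields:
  h_A = 15/2
  h_B = 5
  h_C = 15/2
  h_D = 15/2

Starting state is C, so the expected hitting time is h_C = 15/2.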